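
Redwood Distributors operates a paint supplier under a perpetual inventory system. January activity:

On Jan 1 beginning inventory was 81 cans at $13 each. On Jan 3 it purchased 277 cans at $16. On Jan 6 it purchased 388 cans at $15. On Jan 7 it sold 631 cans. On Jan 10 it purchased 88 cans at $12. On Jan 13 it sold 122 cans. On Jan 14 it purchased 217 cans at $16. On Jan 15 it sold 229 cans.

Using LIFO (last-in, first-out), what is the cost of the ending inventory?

Ending inventory = $897

Jan 7, 631 sold [LIFO — newest first]: 388 @ $15 + 243 @ $16 = $9,708
Jan 13, 122 sold [LIFO — newest first]: 88 @ $12 + 34 @ $16 = $1,600
Jan 15, 229 sold [LIFO — newest first]: 217 @ $16 + 12 @ $13 = $3,628
Total COGS = $9,708 + $1,600 + $3,628 = $14,936
Ending inventory: 69 @ $13 = $897
Check: goods available $15,833 = COGS $14,936 + ending $897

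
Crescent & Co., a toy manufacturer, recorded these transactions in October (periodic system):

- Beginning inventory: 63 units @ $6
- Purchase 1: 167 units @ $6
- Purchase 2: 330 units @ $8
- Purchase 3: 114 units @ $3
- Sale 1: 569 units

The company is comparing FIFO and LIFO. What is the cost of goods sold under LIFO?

FIFO COGS: 63 @ $6 + 167 @ $6 + 330 @ $8 + 9 @ $3 = $4,047
LIFO COGS: 114 @ $3 + 330 @ $8 + 125 @ $6 = $3,732

COGS = $3,732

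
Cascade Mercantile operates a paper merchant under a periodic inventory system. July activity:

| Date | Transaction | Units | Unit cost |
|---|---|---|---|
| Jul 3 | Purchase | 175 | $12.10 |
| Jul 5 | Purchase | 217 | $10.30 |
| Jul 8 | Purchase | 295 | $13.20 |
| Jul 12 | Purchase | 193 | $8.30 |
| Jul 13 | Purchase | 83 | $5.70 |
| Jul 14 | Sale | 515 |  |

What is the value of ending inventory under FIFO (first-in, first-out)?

Jul 14, 515 sold [FIFO — oldest first]: 175 @ $12.10 + 217 @ $10.30 + 123 @ $13.20 = $5,976.20
Ending inventory: 172 @ $13.20 + 193 @ $8.30 + 83 @ $5.70 = $4,345.40

Ending inventory = $4,345.40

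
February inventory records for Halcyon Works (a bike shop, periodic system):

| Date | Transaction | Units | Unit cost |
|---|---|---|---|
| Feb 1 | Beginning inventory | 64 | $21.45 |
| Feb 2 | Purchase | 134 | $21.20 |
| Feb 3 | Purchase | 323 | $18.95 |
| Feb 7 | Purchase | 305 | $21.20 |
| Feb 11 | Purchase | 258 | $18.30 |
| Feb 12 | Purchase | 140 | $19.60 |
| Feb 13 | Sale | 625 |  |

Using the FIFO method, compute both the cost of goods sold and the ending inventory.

Feb 13, 625 sold [FIFO — oldest first]: 64 @ $21.45 + 134 @ $21.20 + 323 @ $18.95 + 104 @ $21.20 = $12,539.25
Ending inventory: 201 @ $21.20 + 258 @ $18.30 + 140 @ $19.60 = $11,726.60
Check: goods available $24,265.85 = COGS $12,539.25 + ending $11,726.60

COGS = $12,539.25; ending inventory = $11,726.60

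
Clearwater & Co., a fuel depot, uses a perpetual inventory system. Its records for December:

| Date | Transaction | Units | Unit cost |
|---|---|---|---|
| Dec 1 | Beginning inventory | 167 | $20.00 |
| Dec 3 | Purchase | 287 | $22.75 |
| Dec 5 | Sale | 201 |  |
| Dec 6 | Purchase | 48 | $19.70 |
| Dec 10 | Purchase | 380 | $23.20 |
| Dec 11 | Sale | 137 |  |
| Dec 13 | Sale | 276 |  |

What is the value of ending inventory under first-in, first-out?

Ending inventory = $6,217.60

Dec 5, 201 sold [FIFO — oldest first]: 167 @ $20.00 + 34 @ $22.75 = $4,113.50
Dec 11, 137 sold [FIFO — oldest first]: 137 @ $22.75 = $3,116.75
Dec 13, 276 sold [FIFO — oldest first]: 116 @ $22.75 + 48 @ $19.70 + 112 @ $23.20 = $6,183.00
Total COGS = $4,113.50 + $3,116.75 + $6,183.00 = $13,413.25
Ending inventory: 268 @ $23.20 = $6,217.60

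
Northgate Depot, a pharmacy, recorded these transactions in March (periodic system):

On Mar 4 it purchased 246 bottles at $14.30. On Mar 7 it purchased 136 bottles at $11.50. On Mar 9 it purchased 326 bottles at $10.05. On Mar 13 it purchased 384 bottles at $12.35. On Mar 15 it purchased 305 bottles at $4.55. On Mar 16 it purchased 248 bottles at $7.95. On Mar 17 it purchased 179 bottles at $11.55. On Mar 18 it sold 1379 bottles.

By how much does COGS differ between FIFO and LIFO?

$1,594.00

FIFO COGS: 246 @ $14.30 + 136 @ $11.50 + 326 @ $10.05 + 384 @ $12.35 + 287 @ $4.55 = $14,406.35
LIFO COGS: 179 @ $11.55 + 248 @ $7.95 + 305 @ $4.55 + 384 @ $12.35 + 263 @ $10.05 = $12,812.35
Difference = |$14,406.35 − $12,812.35| = $1,594.00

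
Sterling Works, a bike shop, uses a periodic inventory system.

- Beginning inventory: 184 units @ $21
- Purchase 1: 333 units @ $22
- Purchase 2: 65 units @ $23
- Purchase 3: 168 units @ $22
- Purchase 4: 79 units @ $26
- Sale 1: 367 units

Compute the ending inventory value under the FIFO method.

Sale 1 (367) [FIFO — oldest first]: 184 @ $21 + 183 @ $22 = $7,890
Ending inventory: 150 @ $22 + 65 @ $23 + 168 @ $22 + 79 @ $26 = $10,545

Ending inventory = $10,545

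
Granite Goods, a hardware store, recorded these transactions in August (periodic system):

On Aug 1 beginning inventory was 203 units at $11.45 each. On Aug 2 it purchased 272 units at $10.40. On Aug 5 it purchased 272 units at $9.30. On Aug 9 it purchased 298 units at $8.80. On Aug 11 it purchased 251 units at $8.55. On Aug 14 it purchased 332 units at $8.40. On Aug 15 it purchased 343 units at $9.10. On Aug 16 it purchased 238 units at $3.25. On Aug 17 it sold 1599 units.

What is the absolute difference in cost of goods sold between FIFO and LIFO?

FIFO COGS: 203 @ $11.45 + 272 @ $10.40 + 272 @ $9.30 + 298 @ $8.80 + 251 @ $8.55 + 303 @ $8.40 = $14,996.40
LIFO COGS: 238 @ $3.25 + 343 @ $9.10 + 332 @ $8.40 + 251 @ $8.55 + 298 @ $8.80 + 137 @ $9.30 = $12,726.15
Difference = |$14,996.40 − $12,726.15| = $2,270.25

$2,270.25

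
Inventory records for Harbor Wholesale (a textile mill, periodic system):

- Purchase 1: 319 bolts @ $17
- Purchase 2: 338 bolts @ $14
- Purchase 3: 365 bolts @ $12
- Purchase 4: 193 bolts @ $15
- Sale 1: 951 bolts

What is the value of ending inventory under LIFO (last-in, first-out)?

Sale 1 (951) [LIFO — newest first]: 193 @ $15 + 365 @ $12 + 338 @ $14 + 55 @ $17 = $12,942
Ending inventory: 264 @ $17 = $4,488

Ending inventory = $4,488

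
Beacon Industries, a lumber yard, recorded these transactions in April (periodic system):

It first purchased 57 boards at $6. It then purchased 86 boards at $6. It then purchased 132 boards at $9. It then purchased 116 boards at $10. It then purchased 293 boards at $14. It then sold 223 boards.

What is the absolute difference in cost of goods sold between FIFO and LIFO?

$1,544

FIFO COGS: 57 @ $6 + 86 @ $6 + 80 @ $9 = $1,578
LIFO COGS: 223 @ $14 = $3,122
Difference = |$1,578 − $3,122| = $1,544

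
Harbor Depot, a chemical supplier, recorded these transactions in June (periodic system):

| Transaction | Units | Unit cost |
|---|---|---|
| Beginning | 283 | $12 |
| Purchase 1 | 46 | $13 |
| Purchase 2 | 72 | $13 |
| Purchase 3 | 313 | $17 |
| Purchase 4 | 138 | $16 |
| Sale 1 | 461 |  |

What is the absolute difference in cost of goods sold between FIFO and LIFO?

FIFO COGS: 283 @ $12 + 46 @ $13 + 72 @ $13 + 60 @ $17 = $5,950
LIFO COGS: 138 @ $16 + 313 @ $17 + 10 @ $13 = $7,659
Difference = |$5,950 − $7,659| = $1,709

$1,709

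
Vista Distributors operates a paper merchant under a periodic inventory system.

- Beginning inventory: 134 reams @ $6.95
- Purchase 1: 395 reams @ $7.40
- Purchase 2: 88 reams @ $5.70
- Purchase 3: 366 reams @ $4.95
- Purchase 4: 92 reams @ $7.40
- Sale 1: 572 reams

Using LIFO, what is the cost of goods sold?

Sale 1 (572) [LIFO — newest first]: 92 @ $7.40 + 366 @ $4.95 + 88 @ $5.70 + 26 @ $7.40 = $3,186.50
Ending inventory: 134 @ $6.95 + 369 @ $7.40 = $3,661.90

COGS = $3,186.50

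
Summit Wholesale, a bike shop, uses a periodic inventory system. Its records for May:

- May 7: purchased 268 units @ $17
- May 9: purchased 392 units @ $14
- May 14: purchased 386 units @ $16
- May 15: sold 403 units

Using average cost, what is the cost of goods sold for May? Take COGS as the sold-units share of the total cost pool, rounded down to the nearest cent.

May 15, sell 403: 403/1046 × $16,220.00 → $6,249.19
Ending inventory (cost pool remaining) = $9,970.81

COGS = $6,249.19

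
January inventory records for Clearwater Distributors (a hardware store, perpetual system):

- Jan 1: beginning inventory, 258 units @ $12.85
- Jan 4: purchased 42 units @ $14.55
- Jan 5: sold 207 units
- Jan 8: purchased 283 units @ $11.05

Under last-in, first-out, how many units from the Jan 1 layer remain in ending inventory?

Jan 5, 207 sold [LIFO — newest first]: 42 @ $14.55 + 165 @ $12.85 = $2,731.35
Ending inventory: 93 @ $12.85 + 283 @ $11.05 = $4,322.20
Check: goods available $7,053.55 = COGS $2,731.35 + ending $4,322.20

93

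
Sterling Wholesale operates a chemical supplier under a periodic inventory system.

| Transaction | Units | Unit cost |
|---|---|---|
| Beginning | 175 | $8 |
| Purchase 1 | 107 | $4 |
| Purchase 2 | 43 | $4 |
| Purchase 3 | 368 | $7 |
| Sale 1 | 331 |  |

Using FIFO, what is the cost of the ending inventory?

Sale 1 (331) [FIFO — oldest first]: 175 @ $8 + 107 @ $4 + 43 @ $4 + 6 @ $7 = $2,042
Ending inventory: 362 @ $7 = $2,534
Check: goods available $4,576 = COGS $2,042 + ending $2,534

Ending inventory = $2,534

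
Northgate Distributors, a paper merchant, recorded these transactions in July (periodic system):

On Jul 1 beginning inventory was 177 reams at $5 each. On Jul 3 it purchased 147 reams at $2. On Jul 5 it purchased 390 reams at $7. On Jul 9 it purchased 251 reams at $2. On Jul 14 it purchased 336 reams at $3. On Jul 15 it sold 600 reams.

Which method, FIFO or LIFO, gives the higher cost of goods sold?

FIFO

FIFO COGS: 177 @ $5 + 147 @ $2 + 276 @ $7 = $3,111
LIFO COGS: 336 @ $3 + 251 @ $2 + 13 @ $7 = $1,601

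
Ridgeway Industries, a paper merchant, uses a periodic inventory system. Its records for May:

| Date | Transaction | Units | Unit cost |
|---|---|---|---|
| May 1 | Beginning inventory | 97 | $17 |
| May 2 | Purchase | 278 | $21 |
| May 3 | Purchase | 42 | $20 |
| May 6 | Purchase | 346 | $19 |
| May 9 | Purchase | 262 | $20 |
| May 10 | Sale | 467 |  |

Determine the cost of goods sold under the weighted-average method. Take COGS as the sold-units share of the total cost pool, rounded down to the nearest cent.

COGS = $9,176.43

May 10, sell 467: 467/1025 × $20,141.00 → $9,176.43
Ending inventory (cost pool remaining) = $10,964.57
Check: goods available $20,141.00 = COGS $9,176.43 + ending $10,964.57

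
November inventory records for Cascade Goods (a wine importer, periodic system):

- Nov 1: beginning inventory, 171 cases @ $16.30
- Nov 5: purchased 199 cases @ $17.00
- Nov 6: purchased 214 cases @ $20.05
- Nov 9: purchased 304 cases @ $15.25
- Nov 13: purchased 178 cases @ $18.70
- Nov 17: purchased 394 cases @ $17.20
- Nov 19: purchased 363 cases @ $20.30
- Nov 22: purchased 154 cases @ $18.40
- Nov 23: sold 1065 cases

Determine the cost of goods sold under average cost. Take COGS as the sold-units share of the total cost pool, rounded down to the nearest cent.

COGS = $19,072.44

Nov 23, sell 1065: 1065/1977 × $35,404.90 → $19,072.44
Ending inventory (cost pool remaining) = $16,332.46
Check: goods available $35,404.90 = COGS $19,072.44 + ending $16,332.46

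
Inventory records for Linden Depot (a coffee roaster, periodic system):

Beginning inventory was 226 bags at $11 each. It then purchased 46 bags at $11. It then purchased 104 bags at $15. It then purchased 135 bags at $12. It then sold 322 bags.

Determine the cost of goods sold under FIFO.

Sale 1 (322) [FIFO — oldest first]: 226 @ $11 + 46 @ $11 + 50 @ $15 = $3,742
Ending inventory: 54 @ $15 + 135 @ $12 = $2,430
Check: goods available $6,172 = COGS $3,742 + ending $2,430

COGS = $3,742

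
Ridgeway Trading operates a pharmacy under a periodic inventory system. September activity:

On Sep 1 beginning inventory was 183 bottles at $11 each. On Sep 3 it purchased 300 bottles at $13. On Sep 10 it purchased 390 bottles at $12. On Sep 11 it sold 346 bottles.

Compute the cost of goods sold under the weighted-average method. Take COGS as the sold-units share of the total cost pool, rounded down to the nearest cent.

COGS = $4,198.37

Sep 11, sell 346: 346/873 × $10,593.00 → $4,198.37
Ending inventory (cost pool remaining) = $6,394.63
Check: goods available $10,593.00 = COGS $4,198.37 + ending $6,394.63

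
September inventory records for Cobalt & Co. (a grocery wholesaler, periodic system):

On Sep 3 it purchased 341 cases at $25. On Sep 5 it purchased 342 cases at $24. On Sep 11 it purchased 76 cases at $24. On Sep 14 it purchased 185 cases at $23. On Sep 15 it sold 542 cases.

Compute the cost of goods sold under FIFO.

COGS = $13,349

Sep 15, 542 sold [FIFO — oldest first]: 341 @ $25 + 201 @ $24 = $13,349
Ending inventory: 141 @ $24 + 76 @ $24 + 185 @ $23 = $9,463
Check: goods available $22,812 = COGS $13,349 + ending $9,463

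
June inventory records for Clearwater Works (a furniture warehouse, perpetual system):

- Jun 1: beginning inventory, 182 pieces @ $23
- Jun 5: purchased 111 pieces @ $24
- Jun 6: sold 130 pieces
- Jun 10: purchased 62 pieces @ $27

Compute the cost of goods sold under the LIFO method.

Jun 6, 130 sold [LIFO — newest first]: 111 @ $24 + 19 @ $23 = $3,101
Ending inventory: 163 @ $23 + 62 @ $27 = $5,423
Check: goods available $8,524 = COGS $3,101 + ending $5,423

COGS = $3,101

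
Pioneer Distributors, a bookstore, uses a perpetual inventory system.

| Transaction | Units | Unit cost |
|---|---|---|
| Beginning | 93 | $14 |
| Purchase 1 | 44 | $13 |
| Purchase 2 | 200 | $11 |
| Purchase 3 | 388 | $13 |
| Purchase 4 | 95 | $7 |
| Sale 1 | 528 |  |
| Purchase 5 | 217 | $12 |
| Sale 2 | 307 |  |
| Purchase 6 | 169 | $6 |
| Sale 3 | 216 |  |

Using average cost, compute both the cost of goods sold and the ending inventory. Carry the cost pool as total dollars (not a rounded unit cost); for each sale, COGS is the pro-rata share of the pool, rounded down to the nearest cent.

After Beginning: 93 on hand, pool $1,302.00 (≈ $14.0000 each)
After Purchase 1: 137 on hand, pool $1,874.00 (≈ $13.6788 each)
After Purchase 2: 337 on hand, pool $4,074.00 (≈ $12.0890 each)
After Purchase 3: 725 on hand, pool $9,118.00 (≈ $12.5766 each)
After Purchase 4: 820 on hand, pool $9,783.00 (≈ $11.9305 each)
Sale 1, sell 528: 528/820 × $9,783.00 → $6,299.29
After Purchase 5: 509 on hand, pool $6,087.71 (≈ $11.9601 each)
Sale 2, sell 307: 307/509 × $6,087.71 → $3,671.76
After Purchase 6: 371 on hand, pool $3,429.95 (≈ $9.2451 each)
Sale 3, sell 216: 216/371 × $3,429.95 → $1,996.95
Total COGS = $6,299.29 + $3,671.76 + $1,996.95 = $11,968.00
Ending inventory (cost pool remaining) = $1,433.00

COGS = $11,968.00; ending inventory = $1,433.00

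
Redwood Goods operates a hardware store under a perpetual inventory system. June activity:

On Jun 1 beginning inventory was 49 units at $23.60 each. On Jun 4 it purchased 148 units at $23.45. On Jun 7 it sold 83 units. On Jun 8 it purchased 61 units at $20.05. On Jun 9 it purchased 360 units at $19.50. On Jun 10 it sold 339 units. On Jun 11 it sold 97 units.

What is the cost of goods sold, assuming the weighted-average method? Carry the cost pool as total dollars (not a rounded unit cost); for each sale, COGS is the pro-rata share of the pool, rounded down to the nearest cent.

COGS = $10,849.22

After Jun 1: 49 on hand, pool $1,156.40 (≈ $23.6000 each)
After Jun 4: 197 on hand, pool $4,627.00 (≈ $23.4873 each)
Jun 7, sell 83: 83/197 × $4,627.00 → $1,949.44
After Jun 8: 175 on hand, pool $3,900.61 (≈ $22.2892 each)
After Jun 9: 535 on hand, pool $10,920.61 (≈ $20.4124 each)
Jun 10, sell 339: 339/535 × $10,920.61 → $6,919.78
Jun 11, sell 97: 97/196 × $4,000.83 → $1,980.00
Total COGS = $1,949.44 + $6,919.78 + $1,980.00 = $10,849.22
Ending inventory (cost pool remaining) = $2,020.83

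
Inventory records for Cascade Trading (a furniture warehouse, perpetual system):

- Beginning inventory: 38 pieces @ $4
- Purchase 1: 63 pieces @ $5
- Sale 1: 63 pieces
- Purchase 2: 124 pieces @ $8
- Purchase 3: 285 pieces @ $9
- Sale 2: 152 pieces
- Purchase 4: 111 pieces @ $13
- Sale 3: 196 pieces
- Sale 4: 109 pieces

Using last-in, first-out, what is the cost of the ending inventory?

Sale 1 (63) [LIFO — newest first]: 63 @ $5 = $315
Sale 2 (152) [LIFO — newest first]: 152 @ $9 = $1,368
Sale 3 (196) [LIFO — newest first]: 111 @ $13 + 85 @ $9 = $2,208
Sale 4 (109) [LIFO — newest first]: 48 @ $9 + 61 @ $8 = $920
Total COGS = $315 + $1,368 + $2,208 + $920 = $4,811
Ending inventory: 38 @ $4 + 63 @ $8 = $656

Ending inventory = $656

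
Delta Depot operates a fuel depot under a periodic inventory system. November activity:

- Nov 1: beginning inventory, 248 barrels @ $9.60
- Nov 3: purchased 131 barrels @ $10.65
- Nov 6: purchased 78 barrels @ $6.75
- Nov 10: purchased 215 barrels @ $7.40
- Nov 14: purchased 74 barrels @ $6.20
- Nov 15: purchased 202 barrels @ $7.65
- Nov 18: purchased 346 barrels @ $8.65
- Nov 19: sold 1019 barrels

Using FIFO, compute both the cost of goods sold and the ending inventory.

Nov 19, 1019 sold [FIFO — oldest first]: 248 @ $9.60 + 131 @ $10.65 + 78 @ $6.75 + 215 @ $7.40 + 74 @ $6.20 + 202 @ $7.65 + 71 @ $8.65 = $8,511.70
Ending inventory: 275 @ $8.65 = $2,378.75
Check: goods available $10,890.45 = COGS $8,511.70 + ending $2,378.75

COGS = $8,511.70; ending inventory = $2,378.75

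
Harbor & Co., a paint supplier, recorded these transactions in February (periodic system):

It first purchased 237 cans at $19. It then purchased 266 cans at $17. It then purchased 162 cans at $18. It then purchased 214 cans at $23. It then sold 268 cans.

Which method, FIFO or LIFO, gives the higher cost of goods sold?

LIFO

FIFO COGS: 237 @ $19 + 31 @ $17 = $5,030
LIFO COGS: 214 @ $23 + 54 @ $18 = $5,894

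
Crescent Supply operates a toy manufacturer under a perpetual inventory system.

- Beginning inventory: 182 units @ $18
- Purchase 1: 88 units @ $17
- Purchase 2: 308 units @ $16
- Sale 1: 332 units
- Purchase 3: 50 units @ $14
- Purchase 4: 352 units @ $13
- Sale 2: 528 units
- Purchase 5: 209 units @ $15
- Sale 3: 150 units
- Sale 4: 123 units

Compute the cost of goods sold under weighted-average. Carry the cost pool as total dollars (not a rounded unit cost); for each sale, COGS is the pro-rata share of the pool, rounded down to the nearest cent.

After Beginning: 182 on hand, pool $3,276.00 (≈ $18.0000 each)
After Purchase 1: 270 on hand, pool $4,772.00 (≈ $17.6741 each)
After Purchase 2: 578 on hand, pool $9,700.00 (≈ $16.7820 each)
Sale 1, sell 332: 332/578 × $9,700.00 → $5,571.62
After Purchase 3: 296 on hand, pool $4,828.38 (≈ $16.3121 each)
After Purchase 4: 648 on hand, pool $9,404.38 (≈ $14.5129 each)
Sale 2, sell 528: 528/648 × $9,404.38 → $7,662.82
After Purchase 5: 329 on hand, pool $4,876.56 (≈ $14.8224 each)
Sale 3, sell 150: 150/329 × $4,876.56 → $2,223.35
Sale 4, sell 123: 123/179 × $2,653.21 → $1,823.15
Total COGS = $5,571.62 + $7,662.82 + $2,223.35 + $1,823.15 = $17,280.94
Ending inventory (cost pool remaining) = $830.06

COGS = $17,280.94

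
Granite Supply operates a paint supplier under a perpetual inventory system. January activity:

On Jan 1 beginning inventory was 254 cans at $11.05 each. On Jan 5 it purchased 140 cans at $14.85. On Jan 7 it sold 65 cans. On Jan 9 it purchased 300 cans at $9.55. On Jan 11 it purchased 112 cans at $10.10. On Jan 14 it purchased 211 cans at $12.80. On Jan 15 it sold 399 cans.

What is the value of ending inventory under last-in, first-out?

Ending inventory = $6,059.65

Jan 7, 65 sold [LIFO — newest first]: 65 @ $14.85 = $965.25
Jan 15, 399 sold [LIFO — newest first]: 211 @ $12.80 + 112 @ $10.10 + 76 @ $9.55 = $4,557.80
Total COGS = $965.25 + $4,557.80 = $5,523.05
Ending inventory: 254 @ $11.05 + 75 @ $14.85 + 224 @ $9.55 = $6,059.65
Check: goods available $11,582.70 = COGS $5,523.05 + ending $6,059.65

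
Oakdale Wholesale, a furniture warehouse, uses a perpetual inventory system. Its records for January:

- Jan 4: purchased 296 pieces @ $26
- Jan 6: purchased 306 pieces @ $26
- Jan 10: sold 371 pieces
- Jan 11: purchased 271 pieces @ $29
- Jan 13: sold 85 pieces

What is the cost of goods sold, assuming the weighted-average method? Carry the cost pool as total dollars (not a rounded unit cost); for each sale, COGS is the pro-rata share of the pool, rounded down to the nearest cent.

COGS = $11,993.65

After Jan 4: 296 on hand, pool $7,696.00 (≈ $26.0000 each)
After Jan 6: 602 on hand, pool $15,652.00 (≈ $26.0000 each)
Jan 10, sell 371: 371/602 × $15,652.00 → $9,646.00
After Jan 11: 502 on hand, pool $13,865.00 (≈ $27.6195 each)
Jan 13, sell 85: 85/502 × $13,865.00 → $2,347.65
Total COGS = $9,646.00 + $2,347.65 = $11,993.65
Ending inventory (cost pool remaining) = $11,517.35
Check: goods available $23,511.00 = COGS $11,993.65 + ending $11,517.35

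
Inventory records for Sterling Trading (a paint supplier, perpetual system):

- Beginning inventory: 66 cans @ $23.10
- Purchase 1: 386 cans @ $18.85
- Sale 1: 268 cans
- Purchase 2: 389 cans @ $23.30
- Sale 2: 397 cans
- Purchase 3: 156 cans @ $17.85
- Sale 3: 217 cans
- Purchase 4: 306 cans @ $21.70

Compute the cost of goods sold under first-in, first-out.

COGS = $18,596.25

Sale 1 (268) [FIFO — oldest first]: 66 @ $23.10 + 202 @ $18.85 = $5,332.30
Sale 2 (397) [FIFO — oldest first]: 184 @ $18.85 + 213 @ $23.30 = $8,431.30
Sale 3 (217) [FIFO — oldest first]: 176 @ $23.30 + 41 @ $17.85 = $4,832.65
Total COGS = $5,332.30 + $8,431.30 + $4,832.65 = $18,596.25
Ending inventory: 115 @ $17.85 + 306 @ $21.70 = $8,692.95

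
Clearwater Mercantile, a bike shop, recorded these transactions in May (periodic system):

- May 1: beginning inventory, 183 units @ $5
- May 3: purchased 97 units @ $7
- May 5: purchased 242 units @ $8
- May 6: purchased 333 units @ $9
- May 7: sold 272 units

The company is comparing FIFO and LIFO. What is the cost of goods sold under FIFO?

FIFO COGS: 183 @ $5 + 89 @ $7 = $1,538
LIFO COGS: 272 @ $9 = $2,448

COGS = $1,538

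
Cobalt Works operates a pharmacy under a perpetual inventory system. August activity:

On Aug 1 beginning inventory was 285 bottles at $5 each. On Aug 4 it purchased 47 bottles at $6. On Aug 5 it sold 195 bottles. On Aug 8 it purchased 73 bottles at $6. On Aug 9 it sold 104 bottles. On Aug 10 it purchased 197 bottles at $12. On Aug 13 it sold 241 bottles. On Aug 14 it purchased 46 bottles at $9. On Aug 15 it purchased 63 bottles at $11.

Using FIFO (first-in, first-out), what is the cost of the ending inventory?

Ending inventory = $1,851

Aug 5, 195 sold [FIFO — oldest first]: 195 @ $5 = $975
Aug 9, 104 sold [FIFO — oldest first]: 90 @ $5 + 14 @ $6 = $534
Aug 13, 241 sold [FIFO — oldest first]: 33 @ $6 + 73 @ $6 + 135 @ $12 = $2,256
Total COGS = $975 + $534 + $2,256 = $3,765
Ending inventory: 62 @ $12 + 46 @ $9 + 63 @ $11 = $1,851
Check: goods available $5,616 = COGS $3,765 + ending $1,851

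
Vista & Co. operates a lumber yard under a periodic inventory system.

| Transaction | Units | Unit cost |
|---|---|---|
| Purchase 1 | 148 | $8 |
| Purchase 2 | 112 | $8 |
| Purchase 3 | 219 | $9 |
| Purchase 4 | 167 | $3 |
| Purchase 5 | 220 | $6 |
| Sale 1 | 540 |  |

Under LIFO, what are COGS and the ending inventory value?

COGS = $3,198; ending inventory = $2,674

Sale 1 (540) [LIFO — newest first]: 220 @ $6 + 167 @ $3 + 153 @ $9 = $3,198
Ending inventory: 148 @ $8 + 112 @ $8 + 66 @ $9 = $2,674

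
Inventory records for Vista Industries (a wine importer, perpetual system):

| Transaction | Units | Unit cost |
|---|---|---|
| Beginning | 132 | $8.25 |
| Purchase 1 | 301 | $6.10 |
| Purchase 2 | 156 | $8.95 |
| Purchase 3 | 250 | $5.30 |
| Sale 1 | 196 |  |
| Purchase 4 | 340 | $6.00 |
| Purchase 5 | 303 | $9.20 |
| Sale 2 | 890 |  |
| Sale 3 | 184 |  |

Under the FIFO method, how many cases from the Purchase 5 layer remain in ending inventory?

Sale 1 (196) [FIFO — oldest first]: 132 @ $8.25 + 64 @ $6.10 = $1,479.40
Sale 2 (890) [FIFO — oldest first]: 237 @ $6.10 + 156 @ $8.95 + 250 @ $5.30 + 247 @ $6.00 = $5,648.90
Sale 3 (184) [FIFO — oldest first]: 93 @ $6.00 + 91 @ $9.20 = $1,395.20
Total COGS = $1,479.40 + $5,648.90 + $1,395.20 = $8,523.50
Ending inventory: 212 @ $9.20 = $1,950.40
Check: goods available $10,473.90 = COGS $8,523.50 + ending $1,950.40

212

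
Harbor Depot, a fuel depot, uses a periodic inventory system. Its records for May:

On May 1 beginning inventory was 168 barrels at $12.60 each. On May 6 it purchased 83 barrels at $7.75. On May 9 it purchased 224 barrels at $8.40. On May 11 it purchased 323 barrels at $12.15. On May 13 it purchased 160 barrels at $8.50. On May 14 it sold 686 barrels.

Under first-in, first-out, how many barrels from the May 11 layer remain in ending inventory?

112

May 14, 686 sold [FIFO — oldest first]: 168 @ $12.60 + 83 @ $7.75 + 224 @ $8.40 + 211 @ $12.15 = $7,205.30
Ending inventory: 112 @ $12.15 + 160 @ $8.50 = $2,720.80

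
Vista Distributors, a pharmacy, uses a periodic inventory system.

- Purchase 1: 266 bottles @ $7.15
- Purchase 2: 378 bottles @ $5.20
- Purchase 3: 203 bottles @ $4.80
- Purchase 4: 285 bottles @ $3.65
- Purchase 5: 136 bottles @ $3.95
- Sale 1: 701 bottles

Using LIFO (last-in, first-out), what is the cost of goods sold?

Sale 1 (701) [LIFO — newest first]: 136 @ $3.95 + 285 @ $3.65 + 203 @ $4.80 + 77 @ $5.20 = $2,952.25
Ending inventory: 266 @ $7.15 + 301 @ $5.20 = $3,467.10
Check: goods available $6,419.35 = COGS $2,952.25 + ending $3,467.10

COGS = $2,952.25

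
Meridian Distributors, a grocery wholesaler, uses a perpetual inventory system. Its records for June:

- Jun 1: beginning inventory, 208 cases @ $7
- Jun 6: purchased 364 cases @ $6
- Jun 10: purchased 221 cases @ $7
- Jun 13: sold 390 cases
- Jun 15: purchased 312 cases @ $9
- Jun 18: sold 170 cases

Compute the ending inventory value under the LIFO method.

Ending inventory = $3,904

Jun 13, 390 sold [LIFO — newest first]: 221 @ $7 + 169 @ $6 = $2,561
Jun 18, 170 sold [LIFO — newest first]: 170 @ $9 = $1,530
Total COGS = $2,561 + $1,530 = $4,091
Ending inventory: 208 @ $7 + 195 @ $6 + 142 @ $9 = $3,904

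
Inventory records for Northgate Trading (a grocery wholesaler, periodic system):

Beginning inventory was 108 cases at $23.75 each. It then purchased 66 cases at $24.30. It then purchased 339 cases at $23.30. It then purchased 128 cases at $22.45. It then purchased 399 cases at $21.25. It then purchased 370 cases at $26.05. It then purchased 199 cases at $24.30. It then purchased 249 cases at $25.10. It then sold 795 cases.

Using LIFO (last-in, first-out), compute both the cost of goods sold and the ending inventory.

Sale 1 (795) [LIFO — newest first]: 249 @ $25.10 + 199 @ $24.30 + 347 @ $26.05 = $20,124.95
Ending inventory: 108 @ $23.75 + 66 @ $24.30 + 339 @ $23.30 + 128 @ $22.45 + 399 @ $21.25 + 23 @ $26.05 = $24,019.00
Check: goods available $44,143.95 = COGS $20,124.95 + ending $24,019.00

COGS = $20,124.95; ending inventory = $24,019.00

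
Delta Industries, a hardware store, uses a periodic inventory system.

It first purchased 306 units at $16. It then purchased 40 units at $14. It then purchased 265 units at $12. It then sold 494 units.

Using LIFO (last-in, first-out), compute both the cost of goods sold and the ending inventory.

COGS = $6,764; ending inventory = $1,872

Sale 1 (494) [LIFO — newest first]: 265 @ $12 + 40 @ $14 + 189 @ $16 = $6,764
Ending inventory: 117 @ $16 = $1,872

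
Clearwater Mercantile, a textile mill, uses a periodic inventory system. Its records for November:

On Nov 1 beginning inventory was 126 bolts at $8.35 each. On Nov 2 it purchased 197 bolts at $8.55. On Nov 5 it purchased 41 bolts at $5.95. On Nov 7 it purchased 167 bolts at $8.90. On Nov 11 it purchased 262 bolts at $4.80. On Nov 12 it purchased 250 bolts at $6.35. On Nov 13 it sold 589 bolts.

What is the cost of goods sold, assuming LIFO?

Nov 13, 589 sold [LIFO — newest first]: 250 @ $6.35 + 262 @ $4.80 + 77 @ $8.90 = $3,530.40
Ending inventory: 126 @ $8.35 + 197 @ $8.55 + 41 @ $5.95 + 90 @ $8.90 = $3,781.40

COGS = $3,530.40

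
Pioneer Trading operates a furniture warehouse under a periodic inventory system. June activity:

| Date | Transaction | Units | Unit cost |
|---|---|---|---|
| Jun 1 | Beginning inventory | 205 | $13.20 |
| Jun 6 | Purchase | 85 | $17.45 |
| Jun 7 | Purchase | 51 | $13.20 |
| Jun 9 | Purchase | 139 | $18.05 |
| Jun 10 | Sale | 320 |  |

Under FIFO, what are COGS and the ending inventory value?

Jun 10, 320 sold [FIFO — oldest first]: 205 @ $13.20 + 85 @ $17.45 + 30 @ $13.20 = $4,585.25
Ending inventory: 21 @ $13.20 + 139 @ $18.05 = $2,786.15
Check: goods available $7,371.40 = COGS $4,585.25 + ending $2,786.15

COGS = $4,585.25; ending inventory = $2,786.15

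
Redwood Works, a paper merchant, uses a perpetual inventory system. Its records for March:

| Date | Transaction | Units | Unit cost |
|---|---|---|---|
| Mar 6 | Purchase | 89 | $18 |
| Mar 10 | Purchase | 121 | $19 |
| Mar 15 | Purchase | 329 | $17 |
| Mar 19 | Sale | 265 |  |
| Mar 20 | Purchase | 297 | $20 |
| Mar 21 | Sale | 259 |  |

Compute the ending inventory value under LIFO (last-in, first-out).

Mar 19, 265 sold [LIFO — newest first]: 265 @ $17 = $4,505
Mar 21, 259 sold [LIFO — newest first]: 259 @ $20 = $5,180
Total COGS = $4,505 + $5,180 = $9,685
Ending inventory: 89 @ $18 + 121 @ $19 + 64 @ $17 + 38 @ $20 = $5,749

Ending inventory = $5,749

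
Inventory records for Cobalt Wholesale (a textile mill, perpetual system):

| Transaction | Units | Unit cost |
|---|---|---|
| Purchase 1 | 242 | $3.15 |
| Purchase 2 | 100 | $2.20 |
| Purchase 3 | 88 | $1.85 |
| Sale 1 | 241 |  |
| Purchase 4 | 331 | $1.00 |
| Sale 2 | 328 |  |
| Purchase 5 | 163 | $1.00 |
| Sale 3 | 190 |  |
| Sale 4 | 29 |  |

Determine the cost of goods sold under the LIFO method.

COGS = $1,210.70

Sale 1 (241) [LIFO — newest first]: 88 @ $1.85 + 100 @ $2.20 + 53 @ $3.15 = $549.75
Sale 2 (328) [LIFO — newest first]: 328 @ $1.00 = $328.00
Sale 3 (190) [LIFO — newest first]: 163 @ $1.00 + 3 @ $1.00 + 24 @ $3.15 = $241.60
Sale 4 (29) [LIFO — newest first]: 29 @ $3.15 = $91.35
Total COGS = $549.75 + $328.00 + $241.60 + $91.35 = $1,210.70
Ending inventory: 136 @ $3.15 = $428.40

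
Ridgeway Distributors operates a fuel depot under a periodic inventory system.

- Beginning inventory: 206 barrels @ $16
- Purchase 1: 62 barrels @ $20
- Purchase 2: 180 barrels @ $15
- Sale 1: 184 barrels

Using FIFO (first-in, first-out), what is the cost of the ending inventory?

Ending inventory = $4,292

Sale 1 (184) [FIFO — oldest first]: 184 @ $16 = $2,944
Ending inventory: 22 @ $16 + 62 @ $20 + 180 @ $15 = $4,292
Check: goods available $7,236 = COGS $2,944 + ending $4,292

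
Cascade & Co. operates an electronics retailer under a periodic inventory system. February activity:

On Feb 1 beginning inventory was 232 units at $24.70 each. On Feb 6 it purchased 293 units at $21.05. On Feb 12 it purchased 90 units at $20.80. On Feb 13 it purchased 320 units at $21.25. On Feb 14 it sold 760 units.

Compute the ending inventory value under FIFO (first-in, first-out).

Feb 14, 760 sold [FIFO — oldest first]: 232 @ $24.70 + 293 @ $21.05 + 90 @ $20.80 + 145 @ $21.25 = $16,851.30
Ending inventory: 175 @ $21.25 = $3,718.75
Check: goods available $20,570.05 = COGS $16,851.30 + ending $3,718.75

Ending inventory = $3,718.75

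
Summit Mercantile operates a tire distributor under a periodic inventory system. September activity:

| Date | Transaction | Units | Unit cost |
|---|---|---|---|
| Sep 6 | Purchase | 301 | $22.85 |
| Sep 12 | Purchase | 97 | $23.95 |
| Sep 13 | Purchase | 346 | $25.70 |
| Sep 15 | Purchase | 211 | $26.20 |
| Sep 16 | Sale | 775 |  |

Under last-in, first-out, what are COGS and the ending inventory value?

Sep 16, 775 sold [LIFO — newest first]: 211 @ $26.20 + 346 @ $25.70 + 97 @ $23.95 + 121 @ $22.85 = $19,508.40
Ending inventory: 180 @ $22.85 = $4,113.00

COGS = $19,508.40; ending inventory = $4,113.00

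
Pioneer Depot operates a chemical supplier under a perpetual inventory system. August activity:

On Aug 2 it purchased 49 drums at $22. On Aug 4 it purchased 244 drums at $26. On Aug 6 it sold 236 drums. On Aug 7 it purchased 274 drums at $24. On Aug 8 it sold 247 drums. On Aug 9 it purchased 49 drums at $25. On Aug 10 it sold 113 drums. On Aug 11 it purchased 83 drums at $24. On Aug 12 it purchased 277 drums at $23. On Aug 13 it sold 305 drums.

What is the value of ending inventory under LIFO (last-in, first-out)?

Ending inventory = $1,760

Aug 6, 236 sold [LIFO — newest first]: 236 @ $26 = $6,136
Aug 8, 247 sold [LIFO — newest first]: 247 @ $24 = $5,928
Aug 10, 113 sold [LIFO — newest first]: 49 @ $25 + 27 @ $24 + 8 @ $26 + 29 @ $22 = $2,719
Aug 13, 305 sold [LIFO — newest first]: 277 @ $23 + 28 @ $24 = $7,043
Total COGS = $6,136 + $5,928 + $2,719 + $7,043 = $21,826
Ending inventory: 20 @ $22 + 55 @ $24 = $1,760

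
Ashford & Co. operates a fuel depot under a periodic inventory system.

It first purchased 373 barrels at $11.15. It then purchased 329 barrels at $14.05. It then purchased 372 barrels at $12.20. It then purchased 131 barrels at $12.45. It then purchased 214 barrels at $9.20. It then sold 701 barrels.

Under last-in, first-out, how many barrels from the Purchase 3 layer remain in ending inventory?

Sale 1 (701) [LIFO — newest first]: 214 @ $9.20 + 131 @ $12.45 + 356 @ $12.20 = $7,942.95
Ending inventory: 373 @ $11.15 + 329 @ $14.05 + 16 @ $12.20 = $8,976.60
Check: goods available $16,919.55 = COGS $7,942.95 + ending $8,976.60

16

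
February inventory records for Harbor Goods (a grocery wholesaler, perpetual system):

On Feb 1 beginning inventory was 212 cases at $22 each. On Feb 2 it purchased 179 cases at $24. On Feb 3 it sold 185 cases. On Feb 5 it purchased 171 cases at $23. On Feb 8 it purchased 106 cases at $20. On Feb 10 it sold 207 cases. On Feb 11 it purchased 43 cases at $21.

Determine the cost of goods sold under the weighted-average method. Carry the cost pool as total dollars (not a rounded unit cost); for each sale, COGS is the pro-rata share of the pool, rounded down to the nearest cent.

After Feb 1: 212 on hand, pool $4,664.00 (≈ $22.0000 each)
After Feb 2: 391 on hand, pool $8,960.00 (≈ $22.9156 each)
Feb 3, sell 185: 185/391 × $8,960.00 → $4,239.38
After Feb 5: 377 on hand, pool $8,653.62 (≈ $22.9539 each)
After Feb 8: 483 on hand, pool $10,773.62 (≈ $22.3056 each)
Feb 10, sell 207: 207/483 × $10,773.62 → $4,617.26
After Feb 11: 319 on hand, pool $7,059.36 (≈ $22.1297 each)
Total COGS = $4,239.38 + $4,617.26 = $8,856.64
Ending inventory (cost pool remaining) = $7,059.36

COGS = $8,856.64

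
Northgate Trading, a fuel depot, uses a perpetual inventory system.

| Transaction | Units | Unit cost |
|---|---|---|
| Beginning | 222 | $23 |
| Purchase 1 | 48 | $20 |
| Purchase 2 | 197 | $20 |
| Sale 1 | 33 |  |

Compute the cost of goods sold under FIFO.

Sale 1 (33) [FIFO — oldest first]: 33 @ $23 = $759
Ending inventory: 189 @ $23 + 48 @ $20 + 197 @ $20 = $9,247

COGS = $759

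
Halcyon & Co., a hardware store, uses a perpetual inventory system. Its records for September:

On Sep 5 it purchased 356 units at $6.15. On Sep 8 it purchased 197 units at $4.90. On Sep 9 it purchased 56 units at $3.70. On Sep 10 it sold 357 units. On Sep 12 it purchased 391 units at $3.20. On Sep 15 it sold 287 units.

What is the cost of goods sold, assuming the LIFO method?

Sep 10, 357 sold [LIFO — newest first]: 56 @ $3.70 + 197 @ $4.90 + 104 @ $6.15 = $1,812.10
Sep 15, 287 sold [LIFO — newest first]: 287 @ $3.20 = $918.40
Total COGS = $1,812.10 + $918.40 = $2,730.50
Ending inventory: 252 @ $6.15 + 104 @ $3.20 = $1,882.60
Check: goods available $4,613.10 = COGS $2,730.50 + ending $1,882.60

COGS = $2,730.50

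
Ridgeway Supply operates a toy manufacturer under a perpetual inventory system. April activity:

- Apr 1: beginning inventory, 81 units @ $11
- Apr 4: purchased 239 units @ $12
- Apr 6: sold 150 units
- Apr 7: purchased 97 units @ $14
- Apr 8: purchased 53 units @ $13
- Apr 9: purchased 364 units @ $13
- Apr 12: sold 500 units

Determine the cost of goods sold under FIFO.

COGS = $8,146

Apr 6, 150 sold [FIFO — oldest first]: 81 @ $11 + 69 @ $12 = $1,719
Apr 12, 500 sold [FIFO — oldest first]: 170 @ $12 + 97 @ $14 + 53 @ $13 + 180 @ $13 = $6,427
Total COGS = $1,719 + $6,427 = $8,146
Ending inventory: 184 @ $13 = $2,392
Check: goods available $10,538 = COGS $8,146 + ending $2,392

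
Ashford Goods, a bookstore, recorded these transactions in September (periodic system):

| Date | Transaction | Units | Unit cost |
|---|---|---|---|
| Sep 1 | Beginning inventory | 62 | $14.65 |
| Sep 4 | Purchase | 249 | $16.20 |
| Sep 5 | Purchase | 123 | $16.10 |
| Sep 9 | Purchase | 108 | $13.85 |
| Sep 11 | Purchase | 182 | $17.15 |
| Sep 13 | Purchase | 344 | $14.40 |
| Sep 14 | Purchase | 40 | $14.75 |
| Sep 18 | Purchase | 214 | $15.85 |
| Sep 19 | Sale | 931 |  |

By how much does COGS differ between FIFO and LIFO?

FIFO COGS: 62 @ $14.65 + 249 @ $16.20 + 123 @ $16.10 + 108 @ $13.85 + 182 @ $17.15 + 207 @ $14.40 = $14,520.30
LIFO COGS: 214 @ $15.85 + 40 @ $14.75 + 344 @ $14.40 + 182 @ $17.15 + 108 @ $13.85 + 43 @ $16.10 = $14,244.90
Difference = |$14,520.30 − $14,244.90| = $275.40

$275.40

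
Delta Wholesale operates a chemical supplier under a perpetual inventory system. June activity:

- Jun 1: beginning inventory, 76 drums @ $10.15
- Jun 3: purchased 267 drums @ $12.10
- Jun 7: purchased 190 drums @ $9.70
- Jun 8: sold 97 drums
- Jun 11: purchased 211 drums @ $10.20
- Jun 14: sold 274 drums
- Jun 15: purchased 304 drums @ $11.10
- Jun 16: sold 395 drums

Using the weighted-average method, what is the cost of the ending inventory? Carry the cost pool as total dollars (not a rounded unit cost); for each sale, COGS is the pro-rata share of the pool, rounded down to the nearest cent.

Ending inventory = $3,070.62

After Jun 1: 76 on hand, pool $771.40 (≈ $10.1500 each)
After Jun 3: 343 on hand, pool $4,002.10 (≈ $11.6679 each)
After Jun 7: 533 on hand, pool $5,845.10 (≈ $10.9664 each)
Jun 8, sell 97: 97/533 × $5,845.10 → $1,063.74
After Jun 11: 647 on hand, pool $6,933.56 (≈ $10.7165 each)
Jun 14, sell 274: 274/647 × $6,933.56 → $2,936.31
After Jun 15: 677 on hand, pool $7,371.65 (≈ $10.8887 each)
Jun 16, sell 395: 395/677 × $7,371.65 → $4,301.03
Total COGS = $1,063.74 + $2,936.31 + $4,301.03 = $8,301.08
Ending inventory (cost pool remaining) = $3,070.62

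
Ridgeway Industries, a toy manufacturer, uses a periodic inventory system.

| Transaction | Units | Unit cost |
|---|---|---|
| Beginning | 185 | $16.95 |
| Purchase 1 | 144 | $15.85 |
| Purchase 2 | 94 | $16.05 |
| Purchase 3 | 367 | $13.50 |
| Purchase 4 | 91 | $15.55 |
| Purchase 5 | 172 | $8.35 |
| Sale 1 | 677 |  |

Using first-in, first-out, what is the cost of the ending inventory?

Ending inventory = $4,376.75

Sale 1 (677) [FIFO — oldest first]: 185 @ $16.95 + 144 @ $15.85 + 94 @ $16.05 + 254 @ $13.50 = $10,355.85
Ending inventory: 113 @ $13.50 + 91 @ $15.55 + 172 @ $8.35 = $4,376.75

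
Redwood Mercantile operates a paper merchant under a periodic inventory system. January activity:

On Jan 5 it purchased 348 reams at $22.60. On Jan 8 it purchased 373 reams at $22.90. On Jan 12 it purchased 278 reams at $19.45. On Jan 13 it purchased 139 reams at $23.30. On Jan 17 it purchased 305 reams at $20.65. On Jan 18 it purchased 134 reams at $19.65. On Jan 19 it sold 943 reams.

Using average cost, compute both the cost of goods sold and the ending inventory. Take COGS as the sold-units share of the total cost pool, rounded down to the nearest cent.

COGS = $20,321.23; ending inventory = $13,662.42

Jan 19, sell 943: 943/1577 × $33,983.65 → $20,321.23
Ending inventory (cost pool remaining) = $13,662.42
Check: goods available $33,983.65 = COGS $20,321.23 + ending $13,662.42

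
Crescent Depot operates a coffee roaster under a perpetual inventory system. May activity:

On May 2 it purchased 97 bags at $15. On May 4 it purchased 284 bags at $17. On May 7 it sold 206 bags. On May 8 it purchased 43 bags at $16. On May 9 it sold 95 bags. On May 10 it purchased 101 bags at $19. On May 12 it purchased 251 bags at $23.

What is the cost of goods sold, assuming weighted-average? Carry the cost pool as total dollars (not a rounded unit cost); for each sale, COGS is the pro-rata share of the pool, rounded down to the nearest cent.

COGS = $4,954.53

After May 2: 97 on hand, pool $1,455.00 (≈ $15.0000 each)
After May 4: 381 on hand, pool $6,283.00 (≈ $16.4908 each)
May 7, sell 206: 206/381 × $6,283.00 → $3,397.10
After May 8: 218 on hand, pool $3,573.90 (≈ $16.3940 each)
May 9, sell 95: 95/218 × $3,573.90 → $1,557.43
After May 10: 224 on hand, pool $3,935.47 (≈ $17.5691 each)
After May 12: 475 on hand, pool $9,708.47 (≈ $20.4389 each)
Total COGS = $3,397.10 + $1,557.43 = $4,954.53
Ending inventory (cost pool remaining) = $9,708.47
Check: goods available $14,663.00 = COGS $4,954.53 + ending $9,708.47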